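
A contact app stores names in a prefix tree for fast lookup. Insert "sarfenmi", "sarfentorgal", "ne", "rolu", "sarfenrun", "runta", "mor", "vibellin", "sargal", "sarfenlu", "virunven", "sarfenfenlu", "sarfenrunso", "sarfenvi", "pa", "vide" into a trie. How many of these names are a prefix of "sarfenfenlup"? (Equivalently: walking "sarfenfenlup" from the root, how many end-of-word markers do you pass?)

Walk "sarfenfenlup" from the root; an end-of-word marker is hit whenever a stored word is a prefix of "sarfenfenlup".
Prefixes of the query that are stored words: "sarfenfenlu"
Count: 1

1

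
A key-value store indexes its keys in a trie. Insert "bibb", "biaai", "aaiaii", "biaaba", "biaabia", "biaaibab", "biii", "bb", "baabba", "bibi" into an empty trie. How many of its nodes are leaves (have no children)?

Leaves are exactly the stored words that no other stored word extends.
Those words: "aaiaii", "baabba", "bb", "biaaba", "biaabia", "biaaibab", "bibb", "bibi", "biii"
Leaf count: 9

9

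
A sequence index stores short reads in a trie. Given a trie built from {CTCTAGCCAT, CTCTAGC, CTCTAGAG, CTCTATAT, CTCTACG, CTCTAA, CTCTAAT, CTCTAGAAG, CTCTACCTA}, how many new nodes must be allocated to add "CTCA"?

Walking "CTCA" from the root, the first 3 characters ("CTC") follow existing edges; "A" is the first miss.
New nodes needed: |"CTCA"| − 3 = 4 − 3 = 1.

1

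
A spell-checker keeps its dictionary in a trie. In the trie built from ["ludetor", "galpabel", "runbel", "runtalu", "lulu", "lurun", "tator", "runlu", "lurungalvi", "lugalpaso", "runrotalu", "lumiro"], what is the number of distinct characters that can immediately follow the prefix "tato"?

Follow the path "tato" to its node, then look at its outgoing edges.
Distinct next characters after "tato": r.
That node has 1 child edge.

1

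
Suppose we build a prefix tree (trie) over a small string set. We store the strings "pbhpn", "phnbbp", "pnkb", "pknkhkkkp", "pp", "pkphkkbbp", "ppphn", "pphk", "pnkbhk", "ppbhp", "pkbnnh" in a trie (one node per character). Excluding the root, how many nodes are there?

Count nodes per top-level branch (shared prefixes stored once):
  'p'-branch (pbhpn, phnbbp, pkbnnh, pknkhkkkp, pkphkkbbp, pnkb, pnkbhk, pp, ppbhp, pphk, ppphn): 43 nodes
Sum: 43

43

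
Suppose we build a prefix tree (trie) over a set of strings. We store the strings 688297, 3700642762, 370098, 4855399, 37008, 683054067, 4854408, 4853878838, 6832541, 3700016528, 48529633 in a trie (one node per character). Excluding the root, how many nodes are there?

For each word, the new-node count is its length minus the longest prefix already in the trie:
  "688297" → 6 new (6, 8, 8, 2, 9, 7)
  "3700642762" → 10 new (3, 7, 0, 0, 6, 4, 2, 7, 6, 2)
  "370098" → prefix "3700" already present; 2 new (9, 8)
  "4855399" → 7 new (4, 8, 5, 5, 3, 9, 9)
  "37008" → prefix "3700" already present; 1 new (8)
  "683054067" → prefix "68" already present; 7 new (3, 0, 5, 4, 0, 6, 7)
  "4854408" → prefix "485" already present; 4 new (4, 4, 0, 8)
  "4853878838" → prefix "485" already present; 7 new (3, 8, 7, 8, 8, 3, 8)
  "6832541" → prefix "683" already present; 4 new (2, 5, 4, 1)
  "3700016528" → prefix "3700" already present; 6 new (0, 1, 6, 5, 2, 8)
  "48529633" → prefix "485" already present; 5 new (2, 9, 6, 3, 3)
Total nodes = 6 + 10 + 2 + 7 + 1 + 7 + 4 + 7 + 4 + 6 + 5 = 59

59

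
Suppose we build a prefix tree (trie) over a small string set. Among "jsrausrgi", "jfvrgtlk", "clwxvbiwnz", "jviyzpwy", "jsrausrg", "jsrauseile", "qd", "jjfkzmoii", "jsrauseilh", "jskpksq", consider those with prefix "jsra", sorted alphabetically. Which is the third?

jsrausrg

Words with prefix "jsra", in lexicographic order: "jsrauseile", "jsrauseilh", "jsrausrg", "jsrausrgi"
Position 3: jsrausrg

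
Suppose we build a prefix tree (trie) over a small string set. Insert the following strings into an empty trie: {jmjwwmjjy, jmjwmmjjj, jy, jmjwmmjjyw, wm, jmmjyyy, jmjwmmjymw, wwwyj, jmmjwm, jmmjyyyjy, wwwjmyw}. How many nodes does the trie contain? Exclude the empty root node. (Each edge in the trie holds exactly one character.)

Trace insertions, counting only characters that open a new branch:
  "jmjwwmjjy" → 9 new (j, m, j, w, w, m, j, j, y)
  "jmjwmmjjj" → prefix "jmjw" already present; 5 new (m, m, j, j, j)
  "jy" → prefix "j" already present; 1 new (y)
  "jmjwmmjjyw" → prefix "jmjwmmjj" already present; 2 new (y, w)
  "wm" → 2 new (w, m)
  "jmmjyyy" → prefix "jm" already present; 5 new (m, j, y, y, y)
  "jmjwmmjymw" → prefix "jmjwmmj" already present; 3 new (y, m, w)
  "wwwyj" → prefix "w" already present; 4 new (w, w, y, j)
  "jmmjwm" → prefix "jmmj" already present; 2 new (w, m)
  "jmmjyyyjy" → prefix "jmmjyyy" already present; 2 new (j, y)
  "wwwjmyw" → prefix "www" already present; 4 new (j, m, y, w)
Total nodes = 9 + 5 + 1 + 2 + 2 + 5 + 3 + 4 + 2 + 2 + 4 = 39

39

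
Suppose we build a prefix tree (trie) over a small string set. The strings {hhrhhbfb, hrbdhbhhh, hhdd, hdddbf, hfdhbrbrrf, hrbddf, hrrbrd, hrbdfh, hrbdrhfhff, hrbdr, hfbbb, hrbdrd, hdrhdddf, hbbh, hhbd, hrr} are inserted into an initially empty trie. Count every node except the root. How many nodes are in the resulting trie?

61

Trace insertions, counting only characters that open a new branch:
  "hhrhhbfb" → 8 new (h, h, r, h, h, b, f, b)
  "hrbdhbhhh" → prefix "h" already present; 8 new (r, b, d, h, b, h, h, h)
  "hhdd" → prefix "hh" already present; 2 new (d, d)
  "hdddbf" → prefix "h" already present; 5 new (d, d, d, b, f)
  "hfdhbrbrrf" → prefix "h" already present; 9 new (f, d, h, b, r, b, r, r, f)
  "hrbddf" → prefix "hrbd" already present; 2 new (d, f)
  "hrrbrd" → prefix "hr" already present; 4 new (r, b, r, d)
  "hrbdfh" → prefix "hrbd" already present; 2 new (f, h)
  "hrbdrhfhff" → prefix "hrbd" already present; 6 new (r, h, f, h, f, f)
  "hrbdr" → prefix "hrbdr" already present; 0 new (none)
  "hfbbb" → prefix "hf" already present; 3 new (b, b, b)
  "hrbdrd" → prefix "hrbdr" already present; 1 new (d)
  "hdrhdddf" → prefix "hd" already present; 6 new (r, h, d, d, d, f)
  "hbbh" → prefix "h" already present; 3 new (b, b, h)
  "hhbd" → prefix "hh" already present; 2 new (b, d)
  "hrr" → prefix "hrr" already present; 0 new (none)
Total nodes = 8 + 8 + 2 + 5 + 9 + 2 + 4 + 2 + 6 + 0 + 3 + 1 + 6 + 3 + 2 + 0 = 61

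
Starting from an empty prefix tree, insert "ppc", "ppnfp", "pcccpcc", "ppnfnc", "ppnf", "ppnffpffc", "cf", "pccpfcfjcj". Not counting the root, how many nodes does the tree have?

Insert word by word; a character creates a node only if that edge doesn't already exist:
  "ppc" → 3 new (p, p, c)
  "ppnfp" → prefix "pp" already present; 3 new (n, f, p)
  "pcccpcc" → prefix "p" already present; 6 new (c, c, c, p, c, c)
  "ppnfnc" → prefix "ppnf" already present; 2 new (n, c)
  "ppnf" → prefix "ppnf" already present; 0 new (none)
  "ppnffpffc" → prefix "ppnf" already present; 5 new (f, p, f, f, c)
  "cf" → 2 new (c, f)
  "pccpfcfjcj" → prefix "pcc" already present; 7 new (p, f, c, f, j, c, j)
Total nodes = 3 + 3 + 6 + 2 + 0 + 5 + 2 + 7 = 28

28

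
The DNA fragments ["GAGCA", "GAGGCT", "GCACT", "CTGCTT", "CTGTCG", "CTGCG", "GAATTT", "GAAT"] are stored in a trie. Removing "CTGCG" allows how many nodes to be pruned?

A node on "CTGCG"'s path can go only if nothing else ends at it or branches off below it.
The suffix "G" (1 node) is used only by "CTGCG"; the node for "CTGC" still has the child "T", so pruning stops there.
Nodes removed: 1

1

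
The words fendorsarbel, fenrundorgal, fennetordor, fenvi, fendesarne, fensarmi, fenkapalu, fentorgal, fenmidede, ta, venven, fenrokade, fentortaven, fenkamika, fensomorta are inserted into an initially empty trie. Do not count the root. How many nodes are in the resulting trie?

88

For each word, the new-node count is its length minus the longest prefix already in the trie:
  "fendorsarbel" → 12 new (f, e, n, d, o, r, s, a, r, b, e, l)
  "fenrundorgal" → prefix "fen" already present; 9 new (r, u, n, d, o, r, g, a, l)
  "fennetordor" → prefix "fen" already present; 8 new (n, e, t, o, r, d, o, r)
  "fenvi" → prefix "fen" already present; 2 new (v, i)
  "fendesarne" → prefix "fend" already present; 6 new (e, s, a, r, n, e)
  "fensarmi" → prefix "fen" already present; 5 new (s, a, r, m, i)
  "fenkapalu" → prefix "fen" already present; 6 new (k, a, p, a, l, u)
  "fentorgal" → prefix "fen" already present; 6 new (t, o, r, g, a, l)
  "fenmidede" → prefix "fen" already present; 6 new (m, i, d, e, d, e)
  "ta" → 2 new (t, a)
  "venven" → 6 new (v, e, n, v, e, n)
  "fenrokade" → prefix "fenr" already present; 5 new (o, k, a, d, e)
  "fentortaven" → prefix "fentor" already present; 5 new (t, a, v, e, n)
  "fenkamika" → prefix "fenka" already present; 4 new (m, i, k, a)
  "fensomorta" → prefix "fens" already present; 6 new (o, m, o, r, t, a)
Total nodes = 12 + 9 + 8 + 2 + 6 + 5 + 6 + 6 + 6 + 2 + 6 + 5 + 5 + 4 + 6 = 88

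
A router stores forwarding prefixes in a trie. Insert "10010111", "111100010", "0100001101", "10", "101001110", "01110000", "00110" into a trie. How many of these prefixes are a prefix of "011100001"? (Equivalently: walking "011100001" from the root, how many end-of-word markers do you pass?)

Walk "011100001" from the root; an end-of-word marker is hit whenever a stored word is a prefix of "011100001".
Prefixes of the query that are stored words: "01110000"
Count: 1

1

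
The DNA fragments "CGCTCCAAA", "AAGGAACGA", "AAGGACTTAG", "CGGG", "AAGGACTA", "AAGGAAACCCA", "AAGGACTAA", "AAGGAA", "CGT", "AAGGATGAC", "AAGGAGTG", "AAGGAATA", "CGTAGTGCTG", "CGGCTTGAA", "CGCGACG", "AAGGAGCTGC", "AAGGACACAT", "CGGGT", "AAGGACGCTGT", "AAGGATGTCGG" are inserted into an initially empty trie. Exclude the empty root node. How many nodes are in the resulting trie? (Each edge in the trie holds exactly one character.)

For each word, the new-node count is its length minus the longest prefix already in the trie:
  "CGCTCCAAA" → 9 new (C, G, C, T, C, C, A, A, A)
  "AAGGAACGA" → 9 new (A, A, G, G, A, A, C, G, A)
  "AAGGACTTAG" → prefix "AAGGA" already present; 5 new (C, T, T, A, G)
  "CGGG" → prefix "CG" already present; 2 new (G, G)
  "AAGGACTA" → prefix "AAGGACT" already present; 1 new (A)
  "AAGGAAACCCA" → prefix "AAGGAA" already present; 5 new (A, C, C, C, A)
  "AAGGACTAA" → prefix "AAGGACTA" already present; 1 new (A)
  "AAGGAA" → prefix "AAGGAA" already present; 0 new (none)
  "CGT" → prefix "CG" already present; 1 new (T)
  "AAGGATGAC" → prefix "AAGGA" already present; 4 new (T, G, A, C)
  "AAGGAGTG" → prefix "AAGGA" already present; 3 new (G, T, G)
  "AAGGAATA" → prefix "AAGGAA" already present; 2 new (T, A)
  "CGTAGTGCTG" → prefix "CGT" already present; 7 new (A, G, T, G, C, T, G)
  "CGGCTTGAA" → prefix "CGG" already present; 6 new (C, T, T, G, A, A)
  "CGCGACG" → prefix "CGC" already present; 4 new (G, A, C, G)
  "AAGGAGCTGC" → prefix "AAGGAG" already present; 4 new (C, T, G, C)
  "AAGGACACAT" → prefix "AAGGAC" already present; 4 new (A, C, A, T)
  "CGGGT" → prefix "CGGG" already present; 1 new (T)
  "AAGGACGCTGT" → prefix "AAGGAC" already present; 5 new (G, C, T, G, T)
  "AAGGATGTCGG" → prefix "AAGGATG" already present; 4 new (T, C, G, G)
Total nodes = 9 + 9 + 5 + 2 + 1 + 5 + 1 + 0 + 1 + 4 + 3 + 2 + 7 + 6 + 4 + 4 + 4 + 1 + 5 + 4 = 77

77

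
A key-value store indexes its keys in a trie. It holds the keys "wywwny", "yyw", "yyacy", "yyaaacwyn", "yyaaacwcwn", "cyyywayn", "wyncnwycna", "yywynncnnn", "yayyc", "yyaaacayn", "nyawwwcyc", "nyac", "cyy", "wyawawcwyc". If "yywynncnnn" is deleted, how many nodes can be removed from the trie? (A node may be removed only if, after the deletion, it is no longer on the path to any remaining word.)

7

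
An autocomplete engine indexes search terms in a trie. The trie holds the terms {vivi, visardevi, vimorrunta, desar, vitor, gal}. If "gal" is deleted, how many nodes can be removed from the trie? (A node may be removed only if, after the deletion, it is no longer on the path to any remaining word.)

After clearing the end-marker at "gal", prune upward until reaching a node still needed by another word.
No other word shares any prefix with "gal", so all 3 of its nodes go.
Nodes removed: 3

3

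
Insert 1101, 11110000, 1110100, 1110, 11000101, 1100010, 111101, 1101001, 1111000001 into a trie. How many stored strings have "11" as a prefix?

9

Filter for entries beginning with "11":
Matches: "1100010", "11000101", "1101", "1101001", "1110", "1110100", "11110000", "1111000001", "111101"
Count: 9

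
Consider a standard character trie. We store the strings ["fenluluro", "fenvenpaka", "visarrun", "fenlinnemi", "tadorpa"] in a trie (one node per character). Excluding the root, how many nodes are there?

37

Insert word by word; a character creates a node only if that edge doesn't already exist:
  "fenluluro" → 9 new (f, e, n, l, u, l, u, r, o)
  "fenvenpaka" → prefix "fen" already present; 7 new (v, e, n, p, a, k, a)
  "visarrun" → 8 new (v, i, s, a, r, r, u, n)
  "fenlinnemi" → prefix "fenl" already present; 6 new (i, n, n, e, m, i)
  "tadorpa" → 7 new (t, a, d, o, r, p, a)
Total nodes = 9 + 7 + 8 + 6 + 7 = 37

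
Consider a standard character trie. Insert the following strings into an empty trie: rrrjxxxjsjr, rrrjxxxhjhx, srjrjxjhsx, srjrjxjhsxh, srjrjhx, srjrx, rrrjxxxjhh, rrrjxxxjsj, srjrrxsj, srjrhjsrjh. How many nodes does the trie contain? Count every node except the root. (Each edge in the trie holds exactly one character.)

41

For each word, the new-node count is its length minus the longest prefix already in the trie:
  "rrrjxxxjsjr" → 11 new (r, r, r, j, x, x, x, j, s, j, r)
  "rrrjxxxhjhx" → prefix "rrrjxxx" already present; 4 new (h, j, h, x)
  "srjrjxjhsx" → 10 new (s, r, j, r, j, x, j, h, s, x)
  "srjrjxjhsxh" → prefix "srjrjxjhsx" already present; 1 new (h)
  "srjrjhx" → prefix "srjrj" already present; 2 new (h, x)
  "srjrx" → prefix "srjr" already present; 1 new (x)
  "rrrjxxxjhh" → prefix "rrrjxxxj" already present; 2 new (h, h)
  "rrrjxxxjsj" → prefix "rrrjxxxjsj" already present; 0 new (none)
  "srjrrxsj" → prefix "srjr" already present; 4 new (r, x, s, j)
  "srjrhjsrjh" → prefix "srjr" already present; 6 new (h, j, s, r, j, h)
Total nodes = 11 + 4 + 10 + 1 + 2 + 1 + 2 + 0 + 4 + 6 = 41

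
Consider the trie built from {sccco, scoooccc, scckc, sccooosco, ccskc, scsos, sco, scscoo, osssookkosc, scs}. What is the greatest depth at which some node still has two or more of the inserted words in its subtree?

Look for the deepest trie node that still has at least two words in its subtree.
e.g. "sccco" and "scckc" share the prefix "scc" of length 3; no pair shares a longer one.
Longest shared-prefix length: 3

3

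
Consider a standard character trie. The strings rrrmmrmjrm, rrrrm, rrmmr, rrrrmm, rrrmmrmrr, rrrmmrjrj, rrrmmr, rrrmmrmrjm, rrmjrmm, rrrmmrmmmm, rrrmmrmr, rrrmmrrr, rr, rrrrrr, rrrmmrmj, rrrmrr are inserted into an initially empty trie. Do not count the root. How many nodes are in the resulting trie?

36

Count nodes per top-level branch (shared prefixes stored once):
  'r'-branch (rr, rrmjrmm, rrmmr, rrrmmr, rrrmmrjrj, rrrmmrmj, rrrmmrmjrm, rrrmmrmmmm, rrrmmrmr, rrrmmrmrjm, rrrmmrmrr, rrrmmrrr, rrrmrr, rrrrm, rrrrmm, rrrrrr): 36 nodes
Sum: 36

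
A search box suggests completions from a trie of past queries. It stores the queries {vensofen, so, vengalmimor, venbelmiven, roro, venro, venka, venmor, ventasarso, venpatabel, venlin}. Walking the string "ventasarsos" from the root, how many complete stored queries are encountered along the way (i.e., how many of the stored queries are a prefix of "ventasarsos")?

1

Walk "ventasarsos" from the root; an end-of-word marker is hit whenever a stored word is a prefix of "ventasarsos".
Prefixes of the query that are stored words: "ventasarso"
Count: 1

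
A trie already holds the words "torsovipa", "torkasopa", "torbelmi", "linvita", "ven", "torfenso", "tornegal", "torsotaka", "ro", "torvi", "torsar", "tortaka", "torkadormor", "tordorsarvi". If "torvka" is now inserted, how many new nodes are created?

2

Walking "torvka" from the root, the first 4 characters ("torv") follow existing edges; "k" is the first miss.
New nodes needed: |"torvka"| − 4 = 6 − 4 = 2.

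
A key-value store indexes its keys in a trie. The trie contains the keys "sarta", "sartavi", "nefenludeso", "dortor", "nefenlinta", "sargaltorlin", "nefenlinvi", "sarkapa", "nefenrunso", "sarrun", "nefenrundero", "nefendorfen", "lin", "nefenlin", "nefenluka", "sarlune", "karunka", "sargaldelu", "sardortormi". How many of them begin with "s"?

Filter for entries beginning with "s":
Words under "s": sardortormi, sargaldelu, sargaltorlin, sarkapa, sarlune, sarrun, sarta, sartavi
Count: 8

8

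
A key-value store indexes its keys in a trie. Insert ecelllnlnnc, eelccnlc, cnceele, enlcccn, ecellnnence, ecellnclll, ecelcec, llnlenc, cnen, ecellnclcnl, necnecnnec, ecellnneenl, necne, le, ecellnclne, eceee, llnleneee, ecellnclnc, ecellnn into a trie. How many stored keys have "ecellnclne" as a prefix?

1

Walk to "ecellnclne"; the words in its subtree are exactly those with that prefix.
Words under "ecellnclne": ecellnclne
Count: 1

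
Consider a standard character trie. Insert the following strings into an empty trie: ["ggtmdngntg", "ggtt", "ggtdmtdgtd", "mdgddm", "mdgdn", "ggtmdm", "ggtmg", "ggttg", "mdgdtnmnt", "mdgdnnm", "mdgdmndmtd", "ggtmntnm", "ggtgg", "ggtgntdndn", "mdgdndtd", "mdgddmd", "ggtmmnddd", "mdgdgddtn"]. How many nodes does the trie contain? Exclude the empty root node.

67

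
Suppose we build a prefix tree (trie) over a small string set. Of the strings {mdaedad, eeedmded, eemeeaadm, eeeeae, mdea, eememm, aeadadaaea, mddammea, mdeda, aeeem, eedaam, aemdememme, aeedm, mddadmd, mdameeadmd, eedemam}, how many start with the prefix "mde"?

2

Filter for entries beginning with "mde":
Words under "mde": mdea, mdeda
Count: 2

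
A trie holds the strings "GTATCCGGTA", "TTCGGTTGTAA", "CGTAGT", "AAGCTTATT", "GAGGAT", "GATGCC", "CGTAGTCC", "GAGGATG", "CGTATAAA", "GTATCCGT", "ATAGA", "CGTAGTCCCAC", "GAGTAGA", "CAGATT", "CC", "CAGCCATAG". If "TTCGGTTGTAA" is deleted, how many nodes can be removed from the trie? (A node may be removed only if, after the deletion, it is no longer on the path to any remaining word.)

After clearing the end-marker at "TTCGGTTGTAA", prune upward until reaching a node still needed by another word.
No other word shares any prefix with "TTCGGTTGTAA", so all 11 of its nodes go.
Nodes removed: 11

11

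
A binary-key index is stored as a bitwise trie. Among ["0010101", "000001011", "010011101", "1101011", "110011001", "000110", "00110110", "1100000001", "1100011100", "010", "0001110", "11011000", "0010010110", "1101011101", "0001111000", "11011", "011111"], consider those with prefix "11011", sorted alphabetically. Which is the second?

Words with prefix "11011", in lexicographic order: "11011", "11011000"
Position 2: 11011000

11011000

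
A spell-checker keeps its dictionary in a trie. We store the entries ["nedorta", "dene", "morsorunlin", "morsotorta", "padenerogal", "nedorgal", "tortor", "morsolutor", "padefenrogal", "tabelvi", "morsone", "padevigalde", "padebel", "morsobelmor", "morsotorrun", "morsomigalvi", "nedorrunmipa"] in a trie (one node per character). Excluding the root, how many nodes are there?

101

Trace insertions, counting only characters that open a new branch:
  "nedorta" → 7 new (n, e, d, o, r, t, a)
  "dene" → 4 new (d, e, n, e)
  "morsorunlin" → 11 new (m, o, r, s, o, r, u, n, l, i, n)
  "morsotorta" → prefix "morso" already present; 5 new (t, o, r, t, a)
  "padenerogal" → 11 new (p, a, d, e, n, e, r, o, g, a, l)
  "nedorgal" → prefix "nedor" already present; 3 new (g, a, l)
  "tortor" → 6 new (t, o, r, t, o, r)
  "morsolutor" → prefix "morso" already present; 5 new (l, u, t, o, r)
  "padefenrogal" → prefix "pade" already present; 8 new (f, e, n, r, o, g, a, l)
  "tabelvi" → prefix "t" already present; 6 new (a, b, e, l, v, i)
  "morsone" → prefix "morso" already present; 2 new (n, e)
  "padevigalde" → prefix "pade" already present; 7 new (v, i, g, a, l, d, e)
  "padebel" → prefix "pade" already present; 3 new (b, e, l)
  "morsobelmor" → prefix "morso" already present; 6 new (b, e, l, m, o, r)
  "morsotorrun" → prefix "morsotor" already present; 3 new (r, u, n)
  "morsomigalvi" → prefix "morso" already present; 7 new (m, i, g, a, l, v, i)
  "nedorrunmipa" → prefix "nedor" already present; 7 new (r, u, n, m, i, p, a)
Total nodes = 7 + 4 + 11 + 5 + 11 + 3 + 6 + 5 + 8 + 6 + 2 + 7 + 3 + 6 + 3 + 7 + 7 = 101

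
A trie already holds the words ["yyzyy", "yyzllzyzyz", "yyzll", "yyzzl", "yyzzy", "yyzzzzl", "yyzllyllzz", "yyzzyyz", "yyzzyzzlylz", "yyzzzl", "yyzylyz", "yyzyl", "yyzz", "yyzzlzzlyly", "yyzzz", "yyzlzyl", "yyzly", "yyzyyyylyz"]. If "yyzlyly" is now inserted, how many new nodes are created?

2

The longest prefix of "yyzlyly" already in the trie is "yyzly" (length 5).
Each of the 2 remaining characters creates one node.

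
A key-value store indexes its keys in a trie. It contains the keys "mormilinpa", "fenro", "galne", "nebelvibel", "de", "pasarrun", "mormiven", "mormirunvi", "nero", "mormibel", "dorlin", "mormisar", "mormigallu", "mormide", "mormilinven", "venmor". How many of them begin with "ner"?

Traverse to the node for "ner", then collect every word in that subtree.
Matches: "nero"
Count: 1

1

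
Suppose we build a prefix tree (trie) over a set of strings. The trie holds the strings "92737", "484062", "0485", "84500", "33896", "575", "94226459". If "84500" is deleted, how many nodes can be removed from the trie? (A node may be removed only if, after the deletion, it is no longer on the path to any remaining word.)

5

A node on "84500"'s path can go only if nothing else ends at it or branches off below it.
No other word shares any prefix with "84500", so all 5 of its nodes go.
Nodes removed: 5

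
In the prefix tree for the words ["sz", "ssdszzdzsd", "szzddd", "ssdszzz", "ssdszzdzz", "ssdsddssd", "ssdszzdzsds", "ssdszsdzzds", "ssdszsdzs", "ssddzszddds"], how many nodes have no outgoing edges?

8

A leaf is a node with no children — equivalently, the end of a word that is not a proper prefix of any other stored word.
Those words: "ssddzszddds", "ssdsddssd", "ssdszsdzs", "ssdszsdzzds", "ssdszzdzsds", "ssdszzdzz", "ssdszzz", "szzddd"
Leaf count: 8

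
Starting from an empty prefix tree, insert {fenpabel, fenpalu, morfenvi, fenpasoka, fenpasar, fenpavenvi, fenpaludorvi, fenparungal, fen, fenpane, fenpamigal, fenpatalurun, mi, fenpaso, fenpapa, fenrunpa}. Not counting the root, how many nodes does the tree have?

62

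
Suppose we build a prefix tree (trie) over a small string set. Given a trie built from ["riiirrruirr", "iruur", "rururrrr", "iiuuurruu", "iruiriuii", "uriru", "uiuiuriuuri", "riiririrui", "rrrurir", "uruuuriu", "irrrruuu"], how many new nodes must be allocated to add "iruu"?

0

"iruu" is already a full path in the trie; only an end-marker is added.
No new nodes are needed: 0.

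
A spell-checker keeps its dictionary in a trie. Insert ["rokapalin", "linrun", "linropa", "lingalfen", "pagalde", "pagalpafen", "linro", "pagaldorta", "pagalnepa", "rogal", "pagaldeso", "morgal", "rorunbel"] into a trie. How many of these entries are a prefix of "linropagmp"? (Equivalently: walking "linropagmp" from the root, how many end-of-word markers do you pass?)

2

Traverse "linropagmp" character by character; count nodes along the way that are marked as word ends.
Prefixes of the query that are stored words: "linro", "linropa"
Count: 2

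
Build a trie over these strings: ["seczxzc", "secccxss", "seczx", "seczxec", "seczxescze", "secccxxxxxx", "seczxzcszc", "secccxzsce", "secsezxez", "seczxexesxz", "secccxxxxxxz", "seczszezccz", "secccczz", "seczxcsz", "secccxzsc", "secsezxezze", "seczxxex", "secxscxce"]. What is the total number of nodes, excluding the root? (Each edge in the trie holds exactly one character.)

Insert word by word; a character creates a node only if that edge doesn't already exist:
  "seczxzc" → 7 new (s, e, c, z, x, z, c)
  "secccxss" → prefix "sec" already present; 5 new (c, c, x, s, s)
  "seczx" → prefix "seczx" already present; 0 new (none)
  "seczxec" → prefix "seczx" already present; 2 new (e, c)
  "seczxescze" → prefix "seczxe" already present; 4 new (s, c, z, e)
  "secccxxxxxx" → prefix "secccx" already present; 5 new (x, x, x, x, x)
  "seczxzcszc" → prefix "seczxzc" already present; 3 new (s, z, c)
  "secccxzsce" → prefix "secccx" already present; 4 new (z, s, c, e)
  "secsezxez" → prefix "sec" already present; 6 new (s, e, z, x, e, z)
  "seczxexesxz" → prefix "seczxe" already present; 5 new (x, e, s, x, z)
  "secccxxxxxxz" → prefix "secccxxxxxx" already present; 1 new (z)
  "seczszezccz" → prefix "secz" already present; 7 new (s, z, e, z, c, c, z)
  "secccczz" → prefix "seccc" already present; 3 new (c, z, z)
  "seczxcsz" → prefix "seczx" already present; 3 new (c, s, z)
  "secccxzsc" → prefix "secccxzsc" already present; 0 new (none)
  "secsezxezze" → prefix "secsezxez" already present; 2 new (z, e)
  "seczxxex" → prefix "seczx" already present; 3 new (x, e, x)
  "secxscxce" → prefix "sec" already present; 6 new (x, s, c, x, c, e)
Total nodes = 7 + 5 + 0 + 2 + 4 + 5 + 3 + 4 + 6 + 5 + 1 + 7 + 3 + 3 + 0 + 2 + 3 + 6 = 66

66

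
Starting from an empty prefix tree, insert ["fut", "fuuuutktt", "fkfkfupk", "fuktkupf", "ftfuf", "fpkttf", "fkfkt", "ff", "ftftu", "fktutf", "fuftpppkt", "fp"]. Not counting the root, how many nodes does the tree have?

For each word, the new-node count is its length minus the longest prefix already in the trie:
  "fut" → 3 new (f, u, t)
  "fuuuutktt" → prefix "fu" already present; 7 new (u, u, u, t, k, t, t)
  "fkfkfupk" → prefix "f" already present; 7 new (k, f, k, f, u, p, k)
  "fuktkupf" → prefix "fu" already present; 6 new (k, t, k, u, p, f)
  "ftfuf" → prefix "f" already present; 4 new (t, f, u, f)
  "fpkttf" → prefix "f" already present; 5 new (p, k, t, t, f)
  "fkfkt" → prefix "fkfk" already present; 1 new (t)
  "ff" → prefix "f" already present; 1 new (f)
  "ftftu" → prefix "ftf" already present; 2 new (t, u)
  "fktutf" → prefix "fk" already present; 4 new (t, u, t, f)
  "fuftpppkt" → prefix "fu" already present; 7 new (f, t, p, p, p, k, t)
  "fp" → prefix "fp" already present; 0 new (none)
Total nodes = 3 + 7 + 7 + 6 + 4 + 5 + 1 + 1 + 2 + 4 + 7 + 0 = 47

47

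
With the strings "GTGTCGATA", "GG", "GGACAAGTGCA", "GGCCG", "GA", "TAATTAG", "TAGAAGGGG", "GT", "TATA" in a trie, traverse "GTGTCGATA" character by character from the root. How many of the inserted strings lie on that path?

2

Traverse "GTGTCGATA" character by character; count nodes along the way that are marked as word ends.
Prefixes of the query that are stored words: "GT", "GTGTCGATA"
Count: 2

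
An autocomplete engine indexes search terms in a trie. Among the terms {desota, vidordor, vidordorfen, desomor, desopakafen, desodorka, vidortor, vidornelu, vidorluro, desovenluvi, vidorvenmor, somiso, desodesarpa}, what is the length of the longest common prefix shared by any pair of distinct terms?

8

The deepest shared node is where two words last agree before diverging.
e.g. "vidordor" and "vidordorfen" share the prefix "vidordor" of length 8; no pair shares a longer one.
Longest shared-prefix length: 8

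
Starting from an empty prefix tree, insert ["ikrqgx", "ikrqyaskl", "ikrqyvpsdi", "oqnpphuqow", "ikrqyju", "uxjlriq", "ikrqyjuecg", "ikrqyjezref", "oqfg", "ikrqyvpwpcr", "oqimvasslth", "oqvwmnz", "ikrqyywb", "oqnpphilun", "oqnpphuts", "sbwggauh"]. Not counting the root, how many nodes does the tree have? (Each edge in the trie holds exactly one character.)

Trace insertions, counting only characters that open a new branch:
  "ikrqgx" → 6 new (i, k, r, q, g, x)
  "ikrqyaskl" → prefix "ikrq" already present; 5 new (y, a, s, k, l)
  "ikrqyvpsdi" → prefix "ikrqy" already present; 5 new (v, p, s, d, i)
  "oqnpphuqow" → 10 new (o, q, n, p, p, h, u, q, o, w)
  "ikrqyju" → prefix "ikrqy" already present; 2 new (j, u)
  "uxjlriq" → 7 new (u, x, j, l, r, i, q)
  "ikrqyjuecg" → prefix "ikrqyju" already present; 3 new (e, c, g)
  "ikrqyjezref" → prefix "ikrqyj" already present; 5 new (e, z, r, e, f)
  "oqfg" → prefix "oq" already present; 2 new (f, g)
  "ikrqyvpwpcr" → prefix "ikrqyvp" already present; 4 new (w, p, c, r)
  "oqimvasslth" → prefix "oq" already present; 9 new (i, m, v, a, s, s, l, t, h)
  "oqvwmnz" → prefix "oq" already present; 5 new (v, w, m, n, z)
  "ikrqyywb" → prefix "ikrqy" already present; 3 new (y, w, b)
  "oqnpphilun" → prefix "oqnpph" already present; 4 new (i, l, u, n)
  "oqnpphuts" → prefix "oqnpphu" already present; 2 new (t, s)
  "sbwggauh" → 8 new (s, b, w, g, g, a, u, h)
Total nodes = 6 + 5 + 5 + 10 + 2 + 7 + 3 + 5 + 2 + 4 + 9 + 5 + 3 + 4 + 2 + 8 = 80

80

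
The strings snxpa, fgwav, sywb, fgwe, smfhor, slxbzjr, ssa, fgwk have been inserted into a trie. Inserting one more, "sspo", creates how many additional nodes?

2

Walking "sspo" from the root, the first 2 characters ("ss") follow existing edges; "p" is the first miss.
Each of the 2 remaining characters creates one node.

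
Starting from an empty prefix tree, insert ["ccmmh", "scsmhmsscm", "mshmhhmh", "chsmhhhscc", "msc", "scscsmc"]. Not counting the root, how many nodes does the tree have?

37

Insert word by word; a character creates a node only if that edge doesn't already exist:
  "ccmmh" → 5 new (c, c, m, m, h)
  "scsmhmsscm" → 10 new (s, c, s, m, h, m, s, s, c, m)
  "mshmhhmh" → 8 new (m, s, h, m, h, h, m, h)
  "chsmhhhscc" → prefix "c" already present; 9 new (h, s, m, h, h, h, s, c, c)
  "msc" → prefix "ms" already present; 1 new (c)
  "scscsmc" → prefix "scs" already present; 4 new (c, s, m, c)
Total nodes = 5 + 10 + 8 + 9 + 1 + 4 = 37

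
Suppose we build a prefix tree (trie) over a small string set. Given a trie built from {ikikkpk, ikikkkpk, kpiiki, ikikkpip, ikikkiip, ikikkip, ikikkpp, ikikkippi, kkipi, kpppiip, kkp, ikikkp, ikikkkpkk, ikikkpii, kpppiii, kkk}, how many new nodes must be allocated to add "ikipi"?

The longest prefix of "ikipi" already in the trie is "iki" (length 3).
So 5 − 3 = 2 new nodes.

2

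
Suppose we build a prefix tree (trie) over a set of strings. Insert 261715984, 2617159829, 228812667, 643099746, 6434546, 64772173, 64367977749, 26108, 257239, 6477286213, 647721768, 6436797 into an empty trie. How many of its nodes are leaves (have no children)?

11

A leaf is a node with no children — equivalently, the end of a word that is not a proper prefix of any other stored word.
Those words: "228812667", "257239", "26108", "2617159829", "261715984", "643099746", "6434546", "64367977749", "64772173", "647721768", "6477286213"
Leaf count: 11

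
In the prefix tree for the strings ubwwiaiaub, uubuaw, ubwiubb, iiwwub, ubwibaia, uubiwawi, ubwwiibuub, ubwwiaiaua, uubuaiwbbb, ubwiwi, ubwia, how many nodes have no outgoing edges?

11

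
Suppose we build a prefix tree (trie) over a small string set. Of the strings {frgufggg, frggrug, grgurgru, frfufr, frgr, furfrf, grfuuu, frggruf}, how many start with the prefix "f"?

6

Traverse to the node for "f", then collect every word in that subtree.
Matches: "frfufr", "frggruf", "frggrug", "frgr", "frgufggg", "furfrf"
Count: 6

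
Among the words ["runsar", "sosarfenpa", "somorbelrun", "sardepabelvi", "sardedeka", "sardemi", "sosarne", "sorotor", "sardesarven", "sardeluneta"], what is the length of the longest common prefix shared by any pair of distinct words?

5

The deepest shared node is where two words last agree before diverging.
"sardedeka" and "sardeluneta" agree on "sarde" (5 characters) before diverging; nothing deeper is shared.
Longest shared-prefix length: 5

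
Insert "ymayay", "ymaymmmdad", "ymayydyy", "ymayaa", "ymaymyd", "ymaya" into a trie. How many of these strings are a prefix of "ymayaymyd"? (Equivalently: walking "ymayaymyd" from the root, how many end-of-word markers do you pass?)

2

Traverse "ymayaymyd" character by character; count nodes along the way that are marked as word ends.
Prefixes of the query that are stored words: "ymaya", "ymayay"
Count: 2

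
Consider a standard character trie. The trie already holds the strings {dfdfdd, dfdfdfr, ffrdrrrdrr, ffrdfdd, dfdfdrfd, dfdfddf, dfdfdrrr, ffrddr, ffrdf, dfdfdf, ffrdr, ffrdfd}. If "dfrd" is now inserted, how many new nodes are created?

Walking "dfrd" from the root, the first 2 characters ("df") follow existing edges; "r" is the first miss.
New nodes needed: |"dfrd"| − 2 = 4 − 2 = 2.

2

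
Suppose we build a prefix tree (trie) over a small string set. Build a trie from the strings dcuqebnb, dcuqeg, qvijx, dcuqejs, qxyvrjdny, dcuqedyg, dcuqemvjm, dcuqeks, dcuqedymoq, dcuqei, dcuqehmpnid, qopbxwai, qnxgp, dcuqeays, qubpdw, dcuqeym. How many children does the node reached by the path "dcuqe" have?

The children of the "dcuqe" node are the distinct next characters among strings starting with "dcuqe".
Characters that immediately follow "dcuqe" among the stored strings: {a, b, d, g, h, i, j, k, m, y}.
That node has 10 child edges.

10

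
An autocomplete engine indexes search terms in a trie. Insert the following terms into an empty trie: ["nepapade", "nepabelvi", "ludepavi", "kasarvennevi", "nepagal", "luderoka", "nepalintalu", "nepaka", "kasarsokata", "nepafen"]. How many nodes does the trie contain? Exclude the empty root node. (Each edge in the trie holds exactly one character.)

58

For each word, the new-node count is its length minus the longest prefix already in the trie:
  "nepapade" → 8 new (n, e, p, a, p, a, d, e)
  "nepabelvi" → prefix "nepa" already present; 5 new (b, e, l, v, i)
  "ludepavi" → 8 new (l, u, d, e, p, a, v, i)
  "kasarvennevi" → 12 new (k, a, s, a, r, v, e, n, n, e, v, i)
  "nepagal" → prefix "nepa" already present; 3 new (g, a, l)
  "luderoka" → prefix "lude" already present; 4 new (r, o, k, a)
  "nepalintalu" → prefix "nepa" already present; 7 new (l, i, n, t, a, l, u)
  "nepaka" → prefix "nepa" already present; 2 new (k, a)
  "kasarsokata" → prefix "kasar" already present; 6 new (s, o, k, a, t, a)
  "nepafen" → prefix "nepa" already present; 3 new (f, e, n)
Total nodes = 8 + 5 + 8 + 12 + 3 + 4 + 7 + 2 + 6 + 3 = 58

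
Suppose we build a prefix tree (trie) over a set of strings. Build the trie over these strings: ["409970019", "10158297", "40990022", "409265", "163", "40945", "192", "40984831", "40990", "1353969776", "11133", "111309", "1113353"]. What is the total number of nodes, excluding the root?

Trace insertions, counting only characters that open a new branch:
  "409970019" → 9 new (4, 0, 9, 9, 7, 0, 0, 1, 9)
  "10158297" → 8 new (1, 0, 1, 5, 8, 2, 9, 7)
  "40990022" → prefix "4099" already present; 4 new (0, 0, 2, 2)
  "409265" → prefix "409" already present; 3 new (2, 6, 5)
  "163" → prefix "1" already present; 2 new (6, 3)
  "40945" → prefix "409" already present; 2 new (4, 5)
  "192" → prefix "1" already present; 2 new (9, 2)
  "40984831" → prefix "409" already present; 5 new (8, 4, 8, 3, 1)
  "40990" → prefix "40990" already present; 0 new (none)
  "1353969776" → prefix "1" already present; 9 new (3, 5, 3, 9, 6, 9, 7, 7, 6)
  "11133" → prefix "1" already present; 4 new (1, 1, 3, 3)
  "111309" → prefix "1113" already present; 2 new (0, 9)
  "1113353" → prefix "11133" already present; 2 new (5, 3)
Total nodes = 9 + 8 + 4 + 3 + 2 + 2 + 2 + 5 + 0 + 9 + 4 + 2 + 2 = 52

52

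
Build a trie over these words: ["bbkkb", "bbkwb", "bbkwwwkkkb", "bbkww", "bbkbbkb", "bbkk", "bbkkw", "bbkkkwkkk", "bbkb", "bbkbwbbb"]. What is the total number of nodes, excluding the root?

Count nodes per top-level branch (shared prefixes stored once):
  'b'-branch (bbkb, bbkbbkb, bbkbwbbb, bbkk, bbkkb, bbkkkwkkk, bbkkw, bbkwb, bbkww, bbkwwwkkkb): 27 nodes
Sum: 27

27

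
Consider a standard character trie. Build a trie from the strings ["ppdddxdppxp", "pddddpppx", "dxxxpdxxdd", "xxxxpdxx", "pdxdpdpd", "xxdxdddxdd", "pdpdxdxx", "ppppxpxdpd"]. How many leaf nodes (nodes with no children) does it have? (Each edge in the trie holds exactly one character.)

Leaves are exactly the stored words that no other stored word extends.
Those words: "dxxxpdxxdd", "pddddpppx", "pdpdxdxx", "pdxdpdpd", "ppdddxdppxp", "ppppxpxdpd", "xxdxdddxdd", "xxxxpdxx"
Leaf count: 8

8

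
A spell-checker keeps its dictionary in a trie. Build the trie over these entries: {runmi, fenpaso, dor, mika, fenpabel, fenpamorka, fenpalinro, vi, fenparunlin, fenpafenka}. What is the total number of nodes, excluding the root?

45

Insert word by word; a character creates a node only if that edge doesn't already exist:
  "runmi" → 5 new (r, u, n, m, i)
  "fenpaso" → 7 new (f, e, n, p, a, s, o)
  "dor" → 3 new (d, o, r)
  "mika" → 4 new (m, i, k, a)
  "fenpabel" → prefix "fenpa" already present; 3 new (b, e, l)
  "fenpamorka" → prefix "fenpa" already present; 5 new (m, o, r, k, a)
  "fenpalinro" → prefix "fenpa" already present; 5 new (l, i, n, r, o)
  "vi" → 2 new (v, i)
  "fenparunlin" → prefix "fenpa" already present; 6 new (r, u, n, l, i, n)
  "fenpafenka" → prefix "fenpa" already present; 5 new (f, e, n, k, a)
Total nodes = 5 + 7 + 3 + 4 + 3 + 5 + 5 + 2 + 6 + 5 = 45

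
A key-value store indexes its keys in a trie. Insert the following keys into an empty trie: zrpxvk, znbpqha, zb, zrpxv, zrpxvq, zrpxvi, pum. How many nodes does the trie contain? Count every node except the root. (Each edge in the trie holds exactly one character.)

18

For each word, the new-node count is its length minus the longest prefix already in the trie:
  "zrpxvk" → 6 new (z, r, p, x, v, k)
  "znbpqha" → prefix "z" already present; 6 new (n, b, p, q, h, a)
  "zb" → prefix "z" already present; 1 new (b)
  "zrpxv" → prefix "zrpxv" already present; 0 new (none)
  "zrpxvq" → prefix "zrpxv" already present; 1 new (q)
  "zrpxvi" → prefix "zrpxv" already present; 1 new (i)
  "pum" → 3 new (p, u, m)
Total nodes = 6 + 6 + 1 + 0 + 1 + 1 + 3 = 18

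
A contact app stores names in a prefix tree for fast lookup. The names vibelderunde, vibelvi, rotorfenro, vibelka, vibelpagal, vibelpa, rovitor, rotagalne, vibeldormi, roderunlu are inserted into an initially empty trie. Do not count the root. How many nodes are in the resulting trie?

53

Trace insertions, counting only characters that open a new branch:
  "vibelderunde" → 12 new (v, i, b, e, l, d, e, r, u, n, d, e)
  "vibelvi" → prefix "vibel" already present; 2 new (v, i)
  "rotorfenro" → 10 new (r, o, t, o, r, f, e, n, r, o)
  "vibelka" → prefix "vibel" already present; 2 new (k, a)
  "vibelpagal" → prefix "vibel" already present; 5 new (p, a, g, a, l)
  "vibelpa" → prefix "vibelpa" already present; 0 new (none)
  "rovitor" → prefix "ro" already present; 5 new (v, i, t, o, r)
  "rotagalne" → prefix "rot" already present; 6 new (a, g, a, l, n, e)
  "vibeldormi" → prefix "vibeld" already present; 4 new (o, r, m, i)
  "roderunlu" → prefix "ro" already present; 7 new (d, e, r, u, n, l, u)
Total nodes = 12 + 2 + 10 + 2 + 5 + 0 + 5 + 6 + 4 + 7 = 53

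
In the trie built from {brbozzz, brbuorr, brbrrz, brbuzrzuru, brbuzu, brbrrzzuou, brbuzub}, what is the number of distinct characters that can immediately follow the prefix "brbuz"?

2

The children of the "brbuz" node are the distinct next characters among strings starting with "brbuz".
Distinct next characters after "brbuz": r, u.
That node has 2 child edges.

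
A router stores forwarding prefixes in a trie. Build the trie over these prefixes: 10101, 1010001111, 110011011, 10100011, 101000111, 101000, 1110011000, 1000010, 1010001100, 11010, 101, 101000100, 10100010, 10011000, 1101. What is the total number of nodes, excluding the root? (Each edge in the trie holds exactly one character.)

43

Count nodes per top-level branch (shared prefixes stored once):
  '1'-branch (1000010, 10011000, 101, 101000, 10100010, 101000100, 10100011, 1010001100, 101000111, 1010001111, 10101, 110011011, 1101, 11010, 1110011000): 43 nodes
Sum: 43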